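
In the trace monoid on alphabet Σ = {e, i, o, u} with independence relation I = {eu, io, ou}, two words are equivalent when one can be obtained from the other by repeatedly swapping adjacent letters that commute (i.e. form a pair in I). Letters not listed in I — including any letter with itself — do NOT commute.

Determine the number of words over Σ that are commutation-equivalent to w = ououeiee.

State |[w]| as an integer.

10

piece 0:o — minimal
piece 1:u — minimal
piece 2:o rests on {0:o}
piece 3:u rests on {1:u}
piece 4:e rests on {2:o}
piece 5:i rests on {3:u, 4:e}
piece 6:e rests on {5:i}
piece 7:e rests on {6:e}
minimal pieces: {0:o, 1:u}
ways to finish when only these pieces remain (= sum over removing one remaining piece with nothing left below it):
  1 left: {7}→1
  2 left: {6,7}→1
  3 left: {5,6,7}→1
  4 left: {3,5,6,7}→1  {4,5,6,7}→1
  5 left: {1,3,5,6,7}→1  {2,4,5,6,7}→1  {3,4,5,6,7}→2
  6 left: {0,2,4,5,6,7}→1  {1,3,4,5,6,7}→3  {2,3,4,5,6,7}→3
  placing 0:o first → 6 extensions
  placing 1:u first → 4 extensions
total linear extensions = 10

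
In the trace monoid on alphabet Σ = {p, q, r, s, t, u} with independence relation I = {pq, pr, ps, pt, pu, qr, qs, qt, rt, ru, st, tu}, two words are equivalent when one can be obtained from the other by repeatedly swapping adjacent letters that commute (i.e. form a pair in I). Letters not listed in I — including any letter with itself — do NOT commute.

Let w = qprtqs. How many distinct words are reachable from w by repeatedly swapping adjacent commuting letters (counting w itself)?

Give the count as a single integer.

drop 0:q onto floor
drop 1:p onto floor
drop 2:r onto floor
drop 3:t onto floor
drop 4:q onto {0:q}
drop 5:s onto {2:r}
ground layer = {0:q, 1:p, 2:r, 3:t}
drop-orders for the pieces not yet dropped (sum over which currently-grounded one goes next):
  1 to go: {1} 1  {3} 1  {4} 1  {5} 1
  2 to go: {0,4} 1  {1,3} 2  {1,4} 2  {1,5} 2  {2,5} 1  {3,4} 2  {3,5} 2  {4,5} 2
  3 to go: {0,1,4} 3  {0,3,4} 3  {0,4,5} 3  {1,2,5} 3  {1,3,4} 6  {1,3,5} 6  {1,4,5} 6  {2,3,5} 3  {2,4,5} 3  {3,4,5} 6
  4 to go: {0,1,3,4} 12  {0,1,4,5} 12  {0,2,4,5} 6  {0,3,4,5} 12  {1,2,3,5} 12  {1,2,4,5} 12  {1,3,4,5} 24  {2,3,4,5} 12
  if 0:q drops first: 60 orders
  if 1:p drops first: 30 orders
  if 2:r drops first: 60 orders
  if 3:t drops first: 30 orders
heap linearizations: 180

180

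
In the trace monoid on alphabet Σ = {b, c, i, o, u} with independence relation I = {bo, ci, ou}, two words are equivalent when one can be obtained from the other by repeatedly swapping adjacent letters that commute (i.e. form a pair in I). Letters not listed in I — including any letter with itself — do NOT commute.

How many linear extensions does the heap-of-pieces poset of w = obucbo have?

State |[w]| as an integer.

#0=o has no predecessor
#1=b has no predecessor
#2=u depends on [1:b]
#3=c depends on [0:o, 2:u]
#4=b depends on [3:c]
#5=o depends on [3:c]
sources: [0:o, 1:b]
N(rest) = Σ N(rest − s) over sources s of rest; N(one piece) = 1:
  size 1 → [4]=1  [5]=1
  size 2 → [4,5]=2
  size 3 → [3,4,5]=2
  size 4 → [0,3,4,5]=2  [2,3,4,5]=2
  first=0(o) contributes 2
  first=1(b) contributes 4
|[w]| = 6

6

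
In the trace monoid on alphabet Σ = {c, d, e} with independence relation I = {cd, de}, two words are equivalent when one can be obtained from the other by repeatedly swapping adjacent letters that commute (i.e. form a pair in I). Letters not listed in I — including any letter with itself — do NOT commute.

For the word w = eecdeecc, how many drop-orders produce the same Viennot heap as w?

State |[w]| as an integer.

0(e) covers ∅
1(e) covers 0:e
2(c) covers 1:e
3(d) covers ∅
4(e) covers 2:c
5(e) covers 4:e
6(c) covers 5:e
7(c) covers 6:c
floor of heap: 0:e, 3:d
completions by unplaced set U, small U first (add the entries for U minus each lowest piece of U):
  |U|=1: {3}:1  {7}:1
  |U|=2: {3,7}:2  {6,7}:1
  |U|=3: {3,6,7}:3  {5,6,7}:1
  |U|=4: {3,5,6,7}:4  {4,5,6,7}:1
  |U|=5: {2,4,5,6,7}:1  {3,4,5,6,7}:5
  |U|=6: {1,2,4,5,6,7}:1  {2,3,4,5,6,7}:6
  start at 0(e): 7
  start at 3(d): 1
sum over floor = 8

8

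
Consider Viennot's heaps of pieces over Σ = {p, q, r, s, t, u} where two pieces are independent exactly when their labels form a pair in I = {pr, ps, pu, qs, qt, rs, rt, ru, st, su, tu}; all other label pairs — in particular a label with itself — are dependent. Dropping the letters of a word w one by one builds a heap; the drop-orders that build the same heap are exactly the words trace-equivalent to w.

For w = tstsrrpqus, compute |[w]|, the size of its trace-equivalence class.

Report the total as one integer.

0(t) covers ∅
1(s) covers ∅
2(t) covers 0:t
3(s) covers 1:s
4(r) covers ∅
5(r) covers 4:r
6(p) covers 2:t
7(q) covers 5:r, 6:p
8(u) covers 7:q
9(s) covers 3:s
floor of heap: 0:t, 1:s, 4:r
completions by unplaced set U, small U first (add the entries for U minus each lowest piece of U):
  |U|=1: {8}:1  {9}:1
  |U|=2: {3,9}:1  {7,8}:1  {8,9}:2
  |U|=3: {1,3,9}:1  {3,8,9}:3  {5,7,8}:1  {6,7,8}:1  {7,8,9}:3
  |U|=4: {1,3,8,9}:4  {2,6,7,8}:1  {3,7,8,9}:6  {4,5,7,8}:1  {5,6,7,8}:2  {5,7,8,9}:4  {6,7,8,9}:4
  |U|=5: {0,2,6,7,8}:1  {1,3,7,8,9}:10  {2,5,6,7,8}:3  {2,6,7,8,9}:5  {3,5,7,8,9}:10  {3,6,7,8,9}:10  {4,5,6,7,8}:3  {4,5,7,8,9}:5  {5,6,7,8,9}:10
  |U|=6: {0,2,5,6,7,8}:4  {0,2,6,7,8,9}:6  {1,3,5,7,8,9}:20  {1,3,6,7,8,9}:20  {2,3,6,7,8,9}:15  {2,4,5,6,7,8}:6  {2,5,6,7,8,9}:18  {3,4,5,7,8,9}:15  {3,5,6,7,8,9}:30  {4,5,6,7,8,9}:18
  |U|=7: {0,2,3,6,7,8,9}:21  {0,2,4,5,6,7,8}:10  {0,2,5,6,7,8,9}:28  {1,2,3,6,7,8,9}:35  {1,3,4,5,7,8,9}:35  {1,3,5,6,7,8,9}:70  {2,3,5,6,7,8,9}:63  {2,4,5,6,7,8,9}:42  {3,4,5,6,7,8,9}:63
  |U|=8: {0,1,2,3,6,7,8,9}:56  {0,2,3,5,6,7,8,9}:112  {0,2,4,5,6,7,8,9}:80  {1,2,3,5,6,7,8,9}:168  {1,3,4,5,6,7,8,9}:168  {2,3,4,5,6,7,8,9}:168
  start at 0(t): 504
  start at 1(s): 360
  start at 4(r): 336
sum over floor = 1200

1200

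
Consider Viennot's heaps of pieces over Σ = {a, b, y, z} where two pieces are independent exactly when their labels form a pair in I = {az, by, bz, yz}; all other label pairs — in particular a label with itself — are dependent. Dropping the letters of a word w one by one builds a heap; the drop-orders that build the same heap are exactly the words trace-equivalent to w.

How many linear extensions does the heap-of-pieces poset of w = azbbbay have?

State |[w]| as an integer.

0(a) covers ∅
1(z) covers ∅
2(b) covers 0:a
3(b) covers 2:b
4(b) covers 3:b
5(a) covers 4:b
6(y) covers 5:a
floor of heap: 0:a, 1:z
completions by unplaced set U, small U first (add the entries for U minus each lowest piece of U):
  |U|=1: {1}:1  {6}:1
  |U|=2: {1,6}:2  {5,6}:1
  |U|=3: {1,5,6}:3  {4,5,6}:1
  |U|=4: {1,4,5,6}:4  {3,4,5,6}:1
  |U|=5: {1,3,4,5,6}:5  {2,3,4,5,6}:1
  start at 0(a): 6
  start at 1(z): 1
sum over floor = 7

7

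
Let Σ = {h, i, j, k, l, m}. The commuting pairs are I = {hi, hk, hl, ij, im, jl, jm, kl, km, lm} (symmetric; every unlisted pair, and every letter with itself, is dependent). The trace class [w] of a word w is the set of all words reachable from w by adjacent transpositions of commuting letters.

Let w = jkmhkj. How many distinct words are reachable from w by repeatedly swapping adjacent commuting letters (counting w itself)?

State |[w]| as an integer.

drop 0:j onto floor
drop 1:k onto {0:j}
drop 2:m onto floor
drop 3:h onto {0:j, 2:m}
drop 4:k onto {1:k}
drop 5:j onto {3:h, 4:k}
ground layer = {0:j, 2:m}
drop-orders for the pieces not yet dropped (sum over which currently-grounded one goes next):
  1 to go: {5} 1
  2 to go: {3,5} 1  {4,5} 1
  3 to go: {1,4,5} 1  {2,3,5} 1  {3,4,5} 2
  4 to go: {1,3,4,5} 3  {2,3,4,5} 3
  if 0:j drops first: 6 orders
  if 2:m drops first: 3 orders
heap linearizations: 9

9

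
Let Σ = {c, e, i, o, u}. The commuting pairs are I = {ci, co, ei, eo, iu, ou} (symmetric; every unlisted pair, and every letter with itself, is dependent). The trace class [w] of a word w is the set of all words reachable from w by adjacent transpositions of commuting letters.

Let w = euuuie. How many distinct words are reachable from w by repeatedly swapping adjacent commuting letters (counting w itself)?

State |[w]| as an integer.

drop 0:e onto floor
drop 1:u onto {0:e}
drop 2:u onto {1:u}
drop 3:u onto {2:u}
drop 4:i onto floor
drop 5:e onto {3:u}
ground layer = {0:e, 4:i}
drop-orders for the pieces not yet dropped (sum over which currently-grounded one goes next):
  1 to go: {4} 1  {5} 1
  2 to go: {3,5} 1  {4,5} 2
  3 to go: {2,3,5} 1  {3,4,5} 3
  4 to go: {1,2,3,5} 1  {2,3,4,5} 4
  if 0:e drops first: 5 orders
  if 4:i drops first: 1 orders
heap linearizations: 6

6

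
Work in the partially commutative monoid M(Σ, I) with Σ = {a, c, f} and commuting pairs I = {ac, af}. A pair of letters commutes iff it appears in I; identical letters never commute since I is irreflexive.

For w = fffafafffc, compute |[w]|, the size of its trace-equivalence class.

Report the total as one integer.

45

drop 0:f onto floor
drop 1:f onto {0:f}
drop 2:f onto {1:f}
drop 3:a onto floor
drop 4:f onto {2:f}
drop 5:a onto {3:a}
drop 6:f onto {4:f}
drop 7:f onto {6:f}
drop 8:f onto {7:f}
drop 9:c onto {8:f}
ground layer = {0:f, 3:a}
drop-orders for the pieces not yet dropped (sum over which currently-grounded one goes next):
  1 to go: {5} 1  {9} 1
  2 to go: {3,5} 1  {5,9} 2  {8,9} 1
  3 to go: {3,5,9} 3  {5,8,9} 3  {7,8,9} 1
  4 to go: {3,5,8,9} 6  {5,7,8,9} 4  {6,7,8,9} 1
  5 to go: {3,5,7,8,9} 10  {4,6,7,8,9} 1  {5,6,7,8,9} 5
  6 to go: {2,4,6,7,8,9} 1  {3,5,6,7,8,9} 15  {4,5,6,7,8,9} 6
  7 to go: {1,2,4,6,7,8,9} 1  {2,4,5,6,7,8,9} 7  {3,4,5,6,7,8,9} 21
  8 to go: {0,1,2,4,6,7,8,9} 1  {1,2,4,5,6,7,8,9} 8  {2,3,4,5,6,7,8,9} 28
  if 0:f drops first: 36 orders
  if 3:a drops first: 9 orders
heap linearizations: 45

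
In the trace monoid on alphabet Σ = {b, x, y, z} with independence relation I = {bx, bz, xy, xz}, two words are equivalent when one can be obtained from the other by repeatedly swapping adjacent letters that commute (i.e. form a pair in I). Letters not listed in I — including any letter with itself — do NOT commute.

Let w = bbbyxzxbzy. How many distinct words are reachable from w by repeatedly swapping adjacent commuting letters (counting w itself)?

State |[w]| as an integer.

135

piece 0:b — minimal
piece 1:b rests on {0:b}
piece 2:b rests on {1:b}
piece 3:y rests on {2:b}
piece 4:x — minimal
piece 5:z rests on {3:y}
piece 6:x rests on {4:x}
piece 7:b rests on {3:y}
piece 8:z rests on {5:z}
piece 9:y rests on {7:b, 8:z}
minimal pieces: {0:b, 4:x}
ways to finish when only these pieces remain (= sum over removing one remaining piece with nothing left below it):
  1 left: {6}→1  {9}→1
  2 left: {4,6}→1  {6,9}→2  {7,9}→1  {8,9}→1
  3 left: {4,6,9}→3  {5,8,9}→1  {6,7,9}→3  {6,8,9}→3  {7,8,9}→2
  4 left: {4,6,7,9}→6  {4,6,8,9}→6  {5,6,8,9}→4  {5,7,8,9}→3  {6,7,8,9}→8
  5 left: {3,5,7,8,9}→3  {4,5,6,8,9}→10  {4,6,7,8,9}→20  {5,6,7,8,9}→15
  6 left: {2,3,5,7,8,9}→3  {3,5,6,7,8,9}→18  {4,5,6,7,8,9}→45
  7 left: {1,2,3,5,7,8,9}→3  {2,3,5,6,7,8,9}→21  {3,4,5,6,7,8,9}→63
  8 left: {0,1,2,3,5,7,8,9}→3  {1,2,3,5,6,7,8,9}→24  {2,3,4,5,6,7,8,9}→84
  placing 0:b first → 108 extensions
  placing 4:x first → 27 extensions
total linear extensions = 135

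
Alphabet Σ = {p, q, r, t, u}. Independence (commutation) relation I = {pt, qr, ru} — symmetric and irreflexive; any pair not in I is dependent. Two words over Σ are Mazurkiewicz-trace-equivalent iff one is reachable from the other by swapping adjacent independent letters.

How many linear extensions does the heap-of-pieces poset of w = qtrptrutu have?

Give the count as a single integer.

4

0(q) covers ∅
1(t) covers 0:q
2(r) covers 1:t
3(p) covers 2:r
4(t) covers 2:r
5(r) covers 3:p, 4:t
6(u) covers 3:p, 4:t
7(t) covers 5:r, 6:u
8(u) covers 7:t
floor of heap: 0:q
completions by unplaced set U, small U first (add the entries for U minus each lowest piece of U):
  |U|=1: {8}:1
  |U|=2: {7,8}:1
  |U|=3: {5,7,8}:1  {6,7,8}:1
  |U|=4: {5,6,7,8}:2
  |U|=5: {3,5,6,7,8}:2  {4,5,6,7,8}:2
  |U|=6: {3,4,5,6,7,8}:4
  |U|=7: {2,3,4,5,6,7,8}:4
  start at 0(q): 4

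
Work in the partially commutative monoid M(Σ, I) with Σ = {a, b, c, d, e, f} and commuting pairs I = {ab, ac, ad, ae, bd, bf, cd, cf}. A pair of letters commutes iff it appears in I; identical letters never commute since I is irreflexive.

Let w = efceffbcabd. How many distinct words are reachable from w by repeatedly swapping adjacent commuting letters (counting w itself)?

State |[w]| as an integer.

0(e) covers ∅
1(f) covers 0:e
2(c) covers 0:e
3(e) covers 1:f, 2:c
4(f) covers 3:e
5(f) covers 4:f
6(b) covers 3:e
7(c) covers 6:b
8(a) covers 5:f
9(b) covers 7:c
10(d) covers 5:f
floor of heap: 0:e
completions by unplaced set U, small U first (add the entries for U minus each lowest piece of U):
  |U|=1: {8}:1  {9}:1  {10}:1
  |U|=2: {7,9}:1  {8,9}:2  {8,10}:2  {9,10}:2
  |U|=3: {5,8,10}:2  {6,7,9}:1  {7,8,9}:3  {7,9,10}:3  {8,9,10}:6
  |U|=4: {4,5,8,10}:2  {5,8,9,10}:8  {6,7,8,9}:4  {6,7,9,10}:4  {7,8,9,10}:12
  |U|=5: {4,5,8,9,10}:10  {5,7,8,9,10}:20  {6,7,8,9,10}:20
  |U|=6: {4,5,7,8,9,10}:30  {5,6,7,8,9,10}:40
  |U|=7: {4,5,6,7,8,9,10}:70
  |U|=8: {3,4,5,6,7,8,9,10}:70
  |U|=9: {1,3,4,5,6,7,8,9,10}:70  {2,3,4,5,6,7,8,9,10}:70
  start at 0(e): 140

140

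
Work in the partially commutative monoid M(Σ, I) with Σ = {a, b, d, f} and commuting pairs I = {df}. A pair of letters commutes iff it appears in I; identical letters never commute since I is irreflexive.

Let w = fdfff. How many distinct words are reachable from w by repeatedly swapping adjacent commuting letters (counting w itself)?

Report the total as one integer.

5

0(f) covers ∅
1(d) covers ∅
2(f) covers 0:f
3(f) covers 2:f
4(f) covers 3:f
floor of heap: 0:f, 1:d
completions by unplaced set U, small U first (add the entries for U minus each lowest piece of U):
  |U|=1: {1}:1  {4}:1
  |U|=2: {1,4}:2  {3,4}:1
  |U|=3: {1,3,4}:3  {2,3,4}:1
  start at 0(f): 4
  start at 1(d): 1
sum over floor = 5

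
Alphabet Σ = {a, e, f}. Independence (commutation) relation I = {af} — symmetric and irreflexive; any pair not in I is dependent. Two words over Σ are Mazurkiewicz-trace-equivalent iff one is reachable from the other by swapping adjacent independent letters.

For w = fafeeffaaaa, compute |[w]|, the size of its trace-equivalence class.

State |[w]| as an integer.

drop 0:f onto floor
drop 1:a onto floor
drop 2:f onto {0:f}
drop 3:e onto {1:a, 2:f}
drop 4:e onto {3:e}
drop 5:f onto {4:e}
drop 6:f onto {5:f}
drop 7:a onto {4:e}
drop 8:a onto {7:a}
drop 9:a onto {8:a}
drop 10:a onto {9:a}
ground layer = {0:f, 1:a}
drop-orders for the pieces not yet dropped (sum over which currently-grounded one goes next):
  1 to go: {6} 1  {10} 1
  2 to go: {5,6} 1  {6,10} 2  {9,10} 1
  3 to go: {5,6,10} 3  {6,9,10} 3  {8,9,10} 1
  4 to go: {5,6,9,10} 6  {6,8,9,10} 4  {7,8,9,10} 1
  5 to go: {5,6,8,9,10} 10  {6,7,8,9,10} 5
  6 to go: {5,6,7,8,9,10} 15
  7 to go: {4,5,6,7,8,9,10} 15
  8 to go: {3,4,5,6,7,8,9,10} 15
  9 to go: {1,3,4,5,6,7,8,9,10} 15  {2,3,4,5,6,7,8,9,10} 15
  if 0:f drops first: 30 orders
  if 1:a drops first: 15 orders
heap linearizations: 45

45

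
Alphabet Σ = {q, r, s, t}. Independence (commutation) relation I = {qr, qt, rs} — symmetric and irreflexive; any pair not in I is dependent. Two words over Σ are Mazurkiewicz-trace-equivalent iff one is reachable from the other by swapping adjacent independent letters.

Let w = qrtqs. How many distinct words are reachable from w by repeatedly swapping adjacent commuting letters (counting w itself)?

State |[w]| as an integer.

6

piece 0:q — minimal
piece 1:r — minimal
piece 2:t rests on {1:r}
piece 3:q rests on {0:q}
piece 4:s rests on {2:t, 3:q}
minimal pieces: {0:q, 1:r}
ways to finish when only these pieces remain (= sum over removing one remaining piece with nothing left below it):
  1 left: {4}→1
  2 left: {2,4}→1  {3,4}→1
  3 left: {0,3,4}→1  {1,2,4}→1  {2,3,4}→2
  placing 0:q first → 3 extensions
  placing 1:r first → 3 extensions
total linear extensions = 6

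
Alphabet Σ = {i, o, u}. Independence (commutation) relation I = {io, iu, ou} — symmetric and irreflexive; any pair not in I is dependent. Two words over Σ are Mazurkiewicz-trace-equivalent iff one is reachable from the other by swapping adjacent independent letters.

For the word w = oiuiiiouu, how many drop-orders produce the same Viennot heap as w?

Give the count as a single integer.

piece 0:o — minimal
piece 1:i — minimal
piece 2:u — minimal
piece 3:i rests on {1:i}
piece 4:i rests on {3:i}
piece 5:i rests on {4:i}
piece 6:o rests on {0:o}
piece 7:u rests on {2:u}
piece 8:u rests on {7:u}
minimal pieces: {0:o, 1:i, 2:u}
ways to finish when only these pieces remain (= sum over removing one remaining piece with nothing left below it):
  1 left: {5}→1  {6}→1  {8}→1
  2 left: {0,6}→1  {4,5}→1  {5,6}→2  {5,8}→2  {6,8}→2  {7,8}→1
  3 left: {0,5,6}→3  {0,6,8}→3  {2,7,8}→1  {3,4,5}→1  {4,5,6}→3  {4,5,8}→3  {5,6,8}→6  {5,7,8}→3  {6,7,8}→3
  4 left: {0,4,5,6}→6  {0,5,6,8}→12  {0,6,7,8}→6  {1,3,4,5}→1  {2,5,7,8}→4  {2,6,7,8}→4  {3,4,5,6}→4  {3,4,5,8}→4  {4,5,6,8}→12  {4,5,7,8}→6  {5,6,7,8}→12
  5 left: {0,2,6,7,8}→10  {0,3,4,5,6}→10  {0,4,5,6,8}→30  {0,5,6,7,8}→30  {1,3,4,5,6}→5  {1,3,4,5,8}→5  {2,4,5,7,8}→10  {2,5,6,7,8}→20  {3,4,5,6,8}→20  {3,4,5,7,8}→10  {4,5,6,7,8}→30
  6 left: {0,1,3,4,5,6}→15  {0,2,5,6,7,8}→60  {0,3,4,5,6,8}→60  {0,4,5,6,7,8}→90  {1,3,4,5,6,8}→30  {1,3,4,5,7,8}→15  {2,3,4,5,7,8}→20  {2,4,5,6,7,8}→60  {3,4,5,6,7,8}→60
  7 left: {0,1,3,4,5,6,8}→105  {0,2,4,5,6,7,8}→210  {0,3,4,5,6,7,8}→210  {1,2,3,4,5,7,8}→35  {1,3,4,5,6,7,8}→105  {2,3,4,5,6,7,8}→140
  placing 0:o first → 280 extensions
  placing 1:i first → 560 extensions
  placing 2:u first → 420 extensions
total linear extensions = 1260

1260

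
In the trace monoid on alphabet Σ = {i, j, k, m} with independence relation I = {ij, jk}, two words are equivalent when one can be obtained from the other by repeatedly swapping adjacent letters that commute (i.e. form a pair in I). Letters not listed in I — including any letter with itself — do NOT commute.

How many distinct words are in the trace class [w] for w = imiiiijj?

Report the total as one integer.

15

drop 0:i onto floor
drop 1:m onto {0:i}
drop 2:i onto {1:m}
drop 3:i onto {2:i}
drop 4:i onto {3:i}
drop 5:i onto {4:i}
drop 6:j onto {1:m}
drop 7:j onto {6:j}
ground layer = {0:i}
drop-orders for the pieces not yet dropped (sum over which currently-grounded one goes next):
  1 to go: {5} 1  {7} 1
  2 to go: {4,5} 1  {5,7} 2  {6,7} 1
  3 to go: {3,4,5} 1  {4,5,7} 3  {5,6,7} 3
  4 to go: {2,3,4,5} 1  {3,4,5,7} 4  {4,5,6,7} 6
  5 to go: {2,3,4,5,7} 5  {3,4,5,6,7} 10
  6 to go: {2,3,4,5,6,7} 15
  if 0:i drops first: 15 orders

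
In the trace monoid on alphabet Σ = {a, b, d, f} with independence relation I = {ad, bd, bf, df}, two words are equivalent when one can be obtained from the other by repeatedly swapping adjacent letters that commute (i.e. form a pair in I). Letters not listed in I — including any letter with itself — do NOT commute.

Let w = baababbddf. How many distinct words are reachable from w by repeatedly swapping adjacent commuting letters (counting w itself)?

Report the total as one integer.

135

drop 0:b onto floor
drop 1:a onto {0:b}
drop 2:a onto {1:a}
drop 3:b onto {2:a}
drop 4:a onto {3:b}
drop 5:b onto {4:a}
drop 6:b onto {5:b}
drop 7:d onto floor
drop 8:d onto {7:d}
drop 9:f onto {4:a}
ground layer = {0:b, 7:d}
drop-orders for the pieces not yet dropped (sum over which currently-grounded one goes next):
  1 to go: {6} 1  {8} 1  {9} 1
  2 to go: {5,6} 1  {6,8} 2  {6,9} 2  {7,8} 1  {8,9} 2
  3 to go: {5,6,8} 3  {5,6,9} 3  {6,7,8} 3  {6,8,9} 6  {7,8,9} 3
  4 to go: {4,5,6,9} 3  {5,6,7,8} 6  {5,6,8,9} 12  {6,7,8,9} 12
  5 to go: {3,4,5,6,9} 3  {4,5,6,8,9} 15  {5,6,7,8,9} 30
  6 to go: {2,3,4,5,6,9} 3  {3,4,5,6,8,9} 18  {4,5,6,7,8,9} 45
  7 to go: {1,2,3,4,5,6,9} 3  {2,3,4,5,6,8,9} 21  {3,4,5,6,7,8,9} 63
  8 to go: {0,1,2,3,4,5,6,9} 3  {1,2,3,4,5,6,8,9} 24  {2,3,4,5,6,7,8,9} 84
  if 0:b drops first: 108 orders
  if 7:d drops first: 27 orders
heap linearizations: 135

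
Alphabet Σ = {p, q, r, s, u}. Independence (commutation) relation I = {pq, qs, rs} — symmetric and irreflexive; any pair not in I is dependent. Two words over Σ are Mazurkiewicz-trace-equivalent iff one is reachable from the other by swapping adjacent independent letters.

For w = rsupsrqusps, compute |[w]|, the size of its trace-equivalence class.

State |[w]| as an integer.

6

drop 0:r onto floor
drop 1:s onto floor
drop 2:u onto {0:r, 1:s}
drop 3:p onto {2:u}
drop 4:s onto {3:p}
drop 5:r onto {3:p}
drop 6:q onto {5:r}
drop 7:u onto {4:s, 6:q}
drop 8:s onto {7:u}
drop 9:p onto {8:s}
drop 10:s onto {9:p}
ground layer = {0:r, 1:s}
drop-orders for the pieces not yet dropped (sum over which currently-grounded one goes next):
  1 to go: {10} 1
  2 to go: {9,10} 1
  3 to go: {8,9,10} 1
  4 to go: {7,8,9,10} 1
  5 to go: {4,7,8,9,10} 1  {6,7,8,9,10} 1
  6 to go: {4,6,7,8,9,10} 2  {5,6,7,8,9,10} 1
  7 to go: {4,5,6,7,8,9,10} 3
  8 to go: {3,4,5,6,7,8,9,10} 3
  9 to go: {2,3,4,5,6,7,8,9,10} 3
  if 0:r drops first: 3 orders
  if 1:s drops first: 3 orders
heap linearizations: 6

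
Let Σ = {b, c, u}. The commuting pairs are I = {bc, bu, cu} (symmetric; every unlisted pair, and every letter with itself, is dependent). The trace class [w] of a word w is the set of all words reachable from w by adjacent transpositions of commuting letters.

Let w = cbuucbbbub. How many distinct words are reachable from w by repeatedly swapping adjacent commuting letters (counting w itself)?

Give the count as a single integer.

piece 0:c — minimal
piece 1:b — minimal
piece 2:u — minimal
piece 3:u rests on {2:u}
piece 4:c rests on {0:c}
piece 5:b rests on {1:b}
piece 6:b rests on {5:b}
piece 7:b rests on {6:b}
piece 8:u rests on {3:u}
piece 9:b rests on {7:b}
minimal pieces: {0:c, 1:b, 2:u}
ways to finish when only these pieces remain (= sum over removing one remaining piece with nothing left below it):
  1 left: {4}→1  {8}→1  {9}→1
  2 left: {0,4}→1  {3,8}→1  {4,8}→2  {4,9}→2  {7,9}→1  {8,9}→2
  3 left: {0,4,8}→3  {0,4,9}→3  {2,3,8}→1  {3,4,8}→3  {3,8,9}→3  {4,7,9}→3  {4,8,9}→6  {6,7,9}→1  {7,8,9}→3
  4 left: {0,3,4,8}→6  {0,4,7,9}→6  {0,4,8,9}→12  {2,3,4,8}→4  {2,3,8,9}→4  {3,4,8,9}→12  {3,7,8,9}→6  {4,6,7,9}→4  {4,7,8,9}→12  {5,6,7,9}→1  {6,7,8,9}→4
  5 left: {0,2,3,4,8}→10  {0,3,4,8,9}→30  {0,4,6,7,9}→10  {0,4,7,8,9}→30  {1,5,6,7,9}→1  {2,3,4,8,9}→20  {2,3,7,8,9}→10  {3,4,7,8,9}→30  {3,6,7,8,9}→10  {4,5,6,7,9}→5  {4,6,7,8,9}→20  {5,6,7,8,9}→5
  6 left: {0,2,3,4,8,9}→60  {0,3,4,7,8,9}→90  {0,4,5,6,7,9}→15  {0,4,6,7,8,9}→60  {1,4,5,6,7,9}→6  {1,5,6,7,8,9}→6  {2,3,4,7,8,9}→60  {2,3,6,7,8,9}→20  {3,4,6,7,8,9}→60  {3,5,6,7,8,9}→15  {4,5,6,7,8,9}→30
  7 left: {0,1,4,5,6,7,9}→21  {0,2,3,4,7,8,9}→210  {0,3,4,6,7,8,9}→210  {0,4,5,6,7,8,9}→105  {1,3,5,6,7,8,9}→21  {1,4,5,6,7,8,9}→42  {2,3,4,6,7,8,9}→140  {2,3,5,6,7,8,9}→35  {3,4,5,6,7,8,9}→105
  8 left: {0,1,4,5,6,7,8,9}→168  {0,2,3,4,6,7,8,9}→560  {0,3,4,5,6,7,8,9}→420  {1,2,3,5,6,7,8,9}→56  {1,3,4,5,6,7,8,9}→168  {2,3,4,5,6,7,8,9}→280
  placing 0:c first → 504 extensions
  placing 1:b first → 1260 extensions
  placing 2:u first → 756 extensions
total linear extensions = 2520

2520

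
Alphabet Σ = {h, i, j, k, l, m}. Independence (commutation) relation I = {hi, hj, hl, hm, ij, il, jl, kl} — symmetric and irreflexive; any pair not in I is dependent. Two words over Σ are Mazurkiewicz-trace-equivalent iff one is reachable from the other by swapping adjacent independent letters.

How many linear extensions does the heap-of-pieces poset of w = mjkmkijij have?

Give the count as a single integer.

6

piece 0:m — minimal
piece 1:j rests on {0:m}
piece 2:k rests on {1:j}
piece 3:m rests on {2:k}
piece 4:k rests on {3:m}
piece 5:i rests on {4:k}
piece 6:j rests on {4:k}
piece 7:i rests on {5:i}
piece 8:j rests on {6:j}
minimal pieces: {0:m}
ways to finish when only these pieces remain (= sum over removing one remaining piece with nothing left below it):
  1 left: {7}→1  {8}→1
  2 left: {5,7}→1  {6,8}→1  {7,8}→2
  3 left: {5,7,8}→3  {6,7,8}→3
  4 left: {5,6,7,8}→6
  5 left: {4,5,6,7,8}→6
  6 left: {3,4,5,6,7,8}→6
  7 left: {2,3,4,5,6,7,8}→6
  placing 0:m first → 6 extensions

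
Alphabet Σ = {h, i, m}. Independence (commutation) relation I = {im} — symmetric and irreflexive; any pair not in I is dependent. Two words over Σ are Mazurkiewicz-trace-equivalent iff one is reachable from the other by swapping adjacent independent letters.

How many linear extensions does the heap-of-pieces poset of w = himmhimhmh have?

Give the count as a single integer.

6

#0=h has no predecessor
#1=i depends on [0:h]
#2=m depends on [0:h]
#3=m depends on [2:m]
#4=h depends on [1:i, 3:m]
#5=i depends on [4:h]
#6=m depends on [4:h]
#7=h depends on [5:i, 6:m]
#8=m depends on [7:h]
#9=h depends on [8:m]
sources: [0:h]
N(rest) = Σ N(rest − s) over sources s of rest; N(one piece) = 1:
  size 1 → [9]=1
  size 2 → [8,9]=1
  size 3 → [7,8,9]=1
  size 4 → [5,7,8,9]=1  [6,7,8,9]=1
  size 5 → [5,6,7,8,9]=2
  size 6 → [4,5,6,7,8,9]=2
  size 7 → [1,4,5,6,7,8,9]=2  [3,4,5,6,7,8,9]=2
  size 8 → [1,3,4,5,6,7,8,9]=4  [2,3,4,5,6,7,8,9]=2
  first=0(h) contributes 6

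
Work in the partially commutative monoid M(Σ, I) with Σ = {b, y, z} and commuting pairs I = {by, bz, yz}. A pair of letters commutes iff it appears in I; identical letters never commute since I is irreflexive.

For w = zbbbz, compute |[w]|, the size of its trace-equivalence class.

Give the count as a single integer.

0(z) covers ∅
1(b) covers ∅
2(b) covers 1:b
3(b) covers 2:b
4(z) covers 0:z
floor of heap: 0:z, 1:b
completions by unplaced set U, small U first (add the entries for U minus each lowest piece of U):
  |U|=1: {3}:1  {4}:1
  |U|=2: {0,4}:1  {2,3}:1  {3,4}:2
  |U|=3: {0,3,4}:3  {1,2,3}:1  {2,3,4}:3
  start at 0(z): 4
  start at 1(b): 6
sum over floor = 10

10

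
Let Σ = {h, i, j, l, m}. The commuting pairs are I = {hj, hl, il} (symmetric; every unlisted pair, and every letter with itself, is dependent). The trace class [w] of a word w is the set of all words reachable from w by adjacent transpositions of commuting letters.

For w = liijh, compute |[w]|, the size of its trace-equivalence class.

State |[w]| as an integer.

7

piece 0:l — minimal
piece 1:i — minimal
piece 2:i rests on {1:i}
piece 3:j rests on {0:l, 2:i}
piece 4:h rests on {2:i}
minimal pieces: {0:l, 1:i}
ways to finish when only these pieces remain (= sum over removing one remaining piece with nothing left below it):
  1 left: {3}→1  {4}→1
  2 left: {0,3}→1  {3,4}→2
  3 left: {0,3,4}→3  {2,3,4}→2
  placing 0:l first → 2 extensions
  placing 1:i first → 5 extensions
total linear extensions = 7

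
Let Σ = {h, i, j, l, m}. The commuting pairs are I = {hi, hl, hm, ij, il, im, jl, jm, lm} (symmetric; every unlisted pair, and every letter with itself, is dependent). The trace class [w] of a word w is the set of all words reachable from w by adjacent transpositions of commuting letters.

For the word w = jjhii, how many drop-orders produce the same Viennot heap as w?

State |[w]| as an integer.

0(j) covers ∅
1(j) covers 0:j
2(h) covers 1:j
3(i) covers ∅
4(i) covers 3:i
floor of heap: 0:j, 3:i
completions by unplaced set U, small U first (add the entries for U minus each lowest piece of U):
  |U|=1: {2}:1  {4}:1
  |U|=2: {1,2}:1  {2,4}:2  {3,4}:1
  |U|=3: {0,1,2}:1  {1,2,4}:3  {2,3,4}:3
  start at 0(j): 6
  start at 3(i): 4
sum over floor = 10

10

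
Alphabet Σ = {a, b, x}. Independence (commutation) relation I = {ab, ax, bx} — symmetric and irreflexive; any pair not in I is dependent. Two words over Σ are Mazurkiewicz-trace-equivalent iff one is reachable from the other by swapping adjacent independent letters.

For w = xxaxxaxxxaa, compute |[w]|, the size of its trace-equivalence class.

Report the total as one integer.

0(x) covers ∅
1(x) covers 0:x
2(a) covers ∅
3(x) covers 1:x
4(x) covers 3:x
5(a) covers 2:a
6(x) covers 4:x
7(x) covers 6:x
8(x) covers 7:x
9(a) covers 5:a
10(a) covers 9:a
floor of heap: 0:x, 2:a
completions by unplaced set U, small U first (add the entries for U minus each lowest piece of U):
  |U|=1: {8}:1  {10}:1
  |U|=2: {7,8}:1  {8,10}:2  {9,10}:1
  |U|=3: {5,9,10}:1  {6,7,8}:1  {7,8,10}:3  {8,9,10}:3
  |U|=4: {2,5,9,10}:1  {4,6,7,8}:1  {5,8,9,10}:4  {6,7,8,10}:4  {7,8,9,10}:6
  |U|=5: {2,5,8,9,10}:5  {3,4,6,7,8}:1  {4,6,7,8,10}:5  {5,7,8,9,10}:10  {6,7,8,9,10}:10
  |U|=6: {1,3,4,6,7,8}:1  {2,5,7,8,9,10}:15  {3,4,6,7,8,10}:6  {4,6,7,8,9,10}:15  {5,6,7,8,9,10}:20
  |U|=7: {0,1,3,4,6,7,8}:1  {1,3,4,6,7,8,10}:7  {2,5,6,7,8,9,10}:35  {3,4,6,7,8,9,10}:21  {4,5,6,7,8,9,10}:35
  |U|=8: {0,1,3,4,6,7,8,10}:8  {1,3,4,6,7,8,9,10}:28  {2,4,5,6,7,8,9,10}:70  {3,4,5,6,7,8,9,10}:56
  |U|=9: {0,1,3,4,6,7,8,9,10}:36  {1,3,4,5,6,7,8,9,10}:84  {2,3,4,5,6,7,8,9,10}:126
  start at 0(x): 210
  start at 2(a): 120
sum over floor = 330

330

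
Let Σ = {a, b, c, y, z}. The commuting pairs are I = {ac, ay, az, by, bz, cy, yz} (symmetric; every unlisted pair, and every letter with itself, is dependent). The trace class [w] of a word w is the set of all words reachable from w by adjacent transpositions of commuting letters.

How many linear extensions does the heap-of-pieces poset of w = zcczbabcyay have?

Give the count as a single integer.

piece 0:z — minimal
piece 1:c rests on {0:z}
piece 2:c rests on {1:c}
piece 3:z rests on {2:c}
piece 4:b rests on {2:c}
piece 5:a rests on {4:b}
piece 6:b rests on {5:a}
piece 7:c rests on {3:z, 6:b}
piece 8:y — minimal
piece 9:a rests on {6:b}
piece 10:y rests on {8:y}
minimal pieces: {0:z, 8:y}
ways to finish when only these pieces remain (= sum over removing one remaining piece with nothing left below it):
  1 left: {7}→1  {9}→1  {10}→1
  2 left: {3,7}→1  {7,9}→2  {7,10}→2  {8,10}→1  {9,10}→2
  3 left: {3,7,9}→3  {3,7,10}→3  {6,7,9}→2  {7,8,10}→3  {7,9,10}→6  {8,9,10}→3
  4 left: {3,6,7,9}→5  {3,7,8,10}→6  {3,7,9,10}→12  {5,6,7,9}→2  {6,7,9,10}→8  {7,8,9,10}→12
  5 left: {3,5,6,7,9}→7  {3,6,7,9,10}→25  {3,7,8,9,10}→30  {4,5,6,7,9}→2  {5,6,7,9,10}→10  {6,7,8,9,10}→20
  6 left: {3,4,5,6,7,9}→9  {3,5,6,7,9,10}→42  {3,6,7,8,9,10}→75  {4,5,6,7,9,10}→12  {5,6,7,8,9,10}→30
  7 left: {2,3,4,5,6,7,9}→9  {3,4,5,6,7,9,10}→63  {3,5,6,7,8,9,10}→147  {4,5,6,7,8,9,10}→42
  8 left: {1,2,3,4,5,6,7,9}→9  {2,3,4,5,6,7,9,10}→72  {3,4,5,6,7,8,9,10}→252
  9 left: {0,1,2,3,4,5,6,7,9}→9  {1,2,3,4,5,6,7,9,10}→81  {2,3,4,5,6,7,8,9,10}→324
  placing 0:z first → 405 extensions
  placing 8:y first → 90 extensions
total linear extensions = 495

495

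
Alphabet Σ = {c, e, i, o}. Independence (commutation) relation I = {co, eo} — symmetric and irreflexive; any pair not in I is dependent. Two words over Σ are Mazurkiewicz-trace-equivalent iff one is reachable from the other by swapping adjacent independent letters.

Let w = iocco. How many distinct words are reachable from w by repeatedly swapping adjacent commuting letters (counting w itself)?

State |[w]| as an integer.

#0=i has no predecessor
#1=o depends on [0:i]
#2=c depends on [0:i]
#3=c depends on [2:c]
#4=o depends on [1:o]
sources: [0:i]
N(rest) = Σ N(rest − s) over sources s of rest; N(one piece) = 1:
  size 1 → [3]=1  [4]=1
  size 2 → [1,4]=1  [2,3]=1  [3,4]=2
  size 3 → [1,3,4]=3  [2,3,4]=3
  first=0(i) contributes 6

6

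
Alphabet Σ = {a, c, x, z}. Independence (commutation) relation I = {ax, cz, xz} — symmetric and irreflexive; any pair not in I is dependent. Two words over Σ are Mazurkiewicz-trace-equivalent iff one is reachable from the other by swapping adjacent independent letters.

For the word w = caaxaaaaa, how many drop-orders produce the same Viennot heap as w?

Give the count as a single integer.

8

0(c) covers ∅
1(a) covers 0:c
2(a) covers 1:a
3(x) covers 0:c
4(a) covers 2:a
5(a) covers 4:a
6(a) covers 5:a
7(a) covers 6:a
8(a) covers 7:a
floor of heap: 0:c
completions by unplaced set U, small U first (add the entries for U minus each lowest piece of U):
  |U|=1: {3}:1  {8}:1
  |U|=2: {3,8}:2  {7,8}:1
  |U|=3: {3,7,8}:3  {6,7,8}:1
  |U|=4: {3,6,7,8}:4  {5,6,7,8}:1
  |U|=5: {3,5,6,7,8}:5  {4,5,6,7,8}:1
  |U|=6: {2,4,5,6,7,8}:1  {3,4,5,6,7,8}:6
  |U|=7: {1,2,4,5,6,7,8}:1  {2,3,4,5,6,7,8}:7
  start at 0(c): 8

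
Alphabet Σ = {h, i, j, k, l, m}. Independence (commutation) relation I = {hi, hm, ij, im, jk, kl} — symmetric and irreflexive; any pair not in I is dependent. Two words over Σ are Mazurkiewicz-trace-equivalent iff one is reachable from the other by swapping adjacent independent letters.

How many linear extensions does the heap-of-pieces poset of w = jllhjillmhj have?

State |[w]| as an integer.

drop 0:j onto floor
drop 1:l onto {0:j}
drop 2:l onto {1:l}
drop 3:h onto {2:l}
drop 4:j onto {3:h}
drop 5:i onto {2:l}
drop 6:l onto {4:j, 5:i}
drop 7:l onto {6:l}
drop 8:m onto {7:l}
drop 9:h onto {7:l}
drop 10:j onto {8:m, 9:h}
ground layer = {0:j}
drop-orders for the pieces not yet dropped (sum over which currently-grounded one goes next):
  1 to go: {10} 1
  2 to go: {8,10} 1  {9,10} 1
  3 to go: {8,9,10} 2
  4 to go: {7,8,9,10} 2
  5 to go: {6,7,8,9,10} 2
  6 to go: {4,6,7,8,9,10} 2  {5,6,7,8,9,10} 2
  7 to go: {3,4,6,7,8,9,10} 2  {4,5,6,7,8,9,10} 4
  8 to go: {3,4,5,6,7,8,9,10} 6
  9 to go: {2,3,4,5,6,7,8,9,10} 6
  if 0:j drops first: 6 orders

6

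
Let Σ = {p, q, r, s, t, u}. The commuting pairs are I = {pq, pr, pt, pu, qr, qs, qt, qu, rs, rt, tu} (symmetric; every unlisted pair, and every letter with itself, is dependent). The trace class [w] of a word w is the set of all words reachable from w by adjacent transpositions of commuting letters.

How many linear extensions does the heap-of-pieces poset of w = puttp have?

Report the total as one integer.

#0=p has no predecessor
#1=u has no predecessor
#2=t has no predecessor
#3=t depends on [2:t]
#4=p depends on [0:p]
sources: [0:p, 1:u, 2:t]
N(rest) = Σ N(rest − s) over sources s of rest; N(one piece) = 1:
  size 1 → [1]=1  [3]=1  [4]=1
  size 2 → [0,4]=1  [1,3]=2  [1,4]=2  [2,3]=1  [3,4]=2
  size 3 → [0,1,4]=3  [0,3,4]=3  [1,2,3]=3  [1,3,4]=6  [2,3,4]=3
  first=0(p) contributes 12
  first=1(u) contributes 6
  first=2(t) contributes 12
|[w]| = 30

30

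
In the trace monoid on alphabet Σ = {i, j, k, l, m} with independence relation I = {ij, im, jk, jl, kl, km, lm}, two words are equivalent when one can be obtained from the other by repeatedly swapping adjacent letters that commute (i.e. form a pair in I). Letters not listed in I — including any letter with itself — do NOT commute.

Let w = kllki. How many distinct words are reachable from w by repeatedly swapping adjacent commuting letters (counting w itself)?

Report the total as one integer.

6

0(k) covers ∅
1(l) covers ∅
2(l) covers 1:l
3(k) covers 0:k
4(i) covers 2:l, 3:k
floor of heap: 0:k, 1:l
completions by unplaced set U, small U first (add the entries for U minus each lowest piece of U):
  |U|=1: {4}:1
  |U|=2: {2,4}:1  {3,4}:1
  |U|=3: {0,3,4}:1  {1,2,4}:1  {2,3,4}:2
  start at 0(k): 3
  start at 1(l): 3
sum over floor = 6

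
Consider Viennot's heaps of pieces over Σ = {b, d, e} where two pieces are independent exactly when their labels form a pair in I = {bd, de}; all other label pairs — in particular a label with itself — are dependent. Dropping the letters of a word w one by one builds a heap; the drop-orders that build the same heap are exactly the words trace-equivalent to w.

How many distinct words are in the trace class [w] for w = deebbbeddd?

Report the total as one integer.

210

#0=d has no predecessor
#1=e has no predecessor
#2=e depends on [1:e]
#3=b depends on [2:e]
#4=b depends on [3:b]
#5=b depends on [4:b]
#6=e depends on [5:b]
#7=d depends on [0:d]
#8=d depends on [7:d]
#9=d depends on [8:d]
sources: [0:d, 1:e]
N(rest) = Σ N(rest − s) over sources s of rest; N(one piece) = 1:
  size 1 → [6]=1  [9]=1
  size 2 → [5,6]=1  [6,9]=2  [8,9]=1
  size 3 → [4,5,6]=1  [5,6,9]=3  [6,8,9]=3  [7,8,9]=1
  size 4 → [0,7,8,9]=1  [3,4,5,6]=1  [4,5,6,9]=4  [5,6,8,9]=6  [6,7,8,9]=4
  size 5 → [0,6,7,8,9]=5  [2,3,4,5,6]=1  [3,4,5,6,9]=5  [4,5,6,8,9]=10  [5,6,7,8,9]=10
  size 6 → [0,5,6,7,8,9]=15  [1,2,3,4,5,6]=1  [2,3,4,5,6,9]=6  [3,4,5,6,8,9]=15  [4,5,6,7,8,9]=20
  size 7 → [0,4,5,6,7,8,9]=35  [1,2,3,4,5,6,9]=7  [2,3,4,5,6,8,9]=21  [3,4,5,6,7,8,9]=35
  size 8 → [0,3,4,5,6,7,8,9]=70  [1,2,3,4,5,6,8,9]=28  [2,3,4,5,6,7,8,9]=56
  first=0(d) contributes 84
  first=1(e) contributes 126
|[w]| = 210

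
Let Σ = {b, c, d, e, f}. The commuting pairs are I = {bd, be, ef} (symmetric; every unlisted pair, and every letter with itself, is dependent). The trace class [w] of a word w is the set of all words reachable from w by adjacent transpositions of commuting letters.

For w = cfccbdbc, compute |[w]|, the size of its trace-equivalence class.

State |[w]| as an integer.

drop 0:c onto floor
drop 1:f onto {0:c}
drop 2:c onto {1:f}
drop 3:c onto {2:c}
drop 4:b onto {3:c}
drop 5:d onto {3:c}
drop 6:b onto {4:b}
drop 7:c onto {5:d, 6:b}
ground layer = {0:c}
drop-orders for the pieces not yet dropped (sum over which currently-grounded one goes next):
  1 to go: {7} 1
  2 to go: {5,7} 1  {6,7} 1
  3 to go: {4,6,7} 1  {5,6,7} 2
  4 to go: {4,5,6,7} 3
  5 to go: {3,4,5,6,7} 3
  6 to go: {2,3,4,5,6,7} 3
  if 0:c drops first: 3 orders

3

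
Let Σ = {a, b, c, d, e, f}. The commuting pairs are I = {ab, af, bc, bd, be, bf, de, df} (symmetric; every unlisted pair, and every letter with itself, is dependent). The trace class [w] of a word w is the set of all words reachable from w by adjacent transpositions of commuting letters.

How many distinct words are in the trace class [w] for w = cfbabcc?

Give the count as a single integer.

42

0(c) covers ∅
1(f) covers 0:c
2(b) covers ∅
3(a) covers 0:c
4(b) covers 2:b
5(c) covers 1:f, 3:a
6(c) covers 5:c
floor of heap: 0:c, 2:b
completions by unplaced set U, small U first (add the entries for U minus each lowest piece of U):
  |U|=1: {4}:1  {6}:1
  |U|=2: {2,4}:1  {4,6}:2  {5,6}:1
  |U|=3: {1,5,6}:1  {2,4,6}:3  {3,5,6}:1  {4,5,6}:3
  |U|=4: {1,3,5,6}:2  {1,4,5,6}:4  {2,4,5,6}:6  {3,4,5,6}:4
  |U|=5: {0,1,3,5,6}:2  {1,2,4,5,6}:10  {1,3,4,5,6}:10  {2,3,4,5,6}:10
  start at 0(c): 30
  start at 2(b): 12
sum over floor = 42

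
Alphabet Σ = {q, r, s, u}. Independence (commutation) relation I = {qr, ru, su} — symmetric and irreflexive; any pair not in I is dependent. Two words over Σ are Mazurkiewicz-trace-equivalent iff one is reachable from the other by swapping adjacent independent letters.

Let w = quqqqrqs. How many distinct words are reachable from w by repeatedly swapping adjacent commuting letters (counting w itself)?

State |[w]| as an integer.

#0=q has no predecessor
#1=u depends on [0:q]
#2=q depends on [1:u]
#3=q depends on [2:q]
#4=q depends on [3:q]
#5=r has no predecessor
#6=q depends on [4:q]
#7=s depends on [5:r, 6:q]
sources: [0:q, 5:r]
N(rest) = Σ N(rest − s) over sources s of rest; N(one piece) = 1:
  size 1 → [7]=1
  size 2 → [5,7]=1  [6,7]=1
  size 3 → [4,6,7]=1  [5,6,7]=2
  size 4 → [3,4,6,7]=1  [4,5,6,7]=3
  size 5 → [2,3,4,6,7]=1  [3,4,5,6,7]=4
  size 6 → [1,2,3,4,6,7]=1  [2,3,4,5,6,7]=5
  first=0(q) contributes 6
  first=5(r) contributes 1
|[w]| = 7

7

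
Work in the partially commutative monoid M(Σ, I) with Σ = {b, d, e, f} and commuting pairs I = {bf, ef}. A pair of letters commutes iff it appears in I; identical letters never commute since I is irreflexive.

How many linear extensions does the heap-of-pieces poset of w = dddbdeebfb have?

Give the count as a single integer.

#0=d has no predecessor
#1=d depends on [0:d]
#2=d depends on [1:d]
#3=b depends on [2:d]
#4=d depends on [3:b]
#5=e depends on [4:d]
#6=e depends on [5:e]
#7=b depends on [6:e]
#8=f depends on [4:d]
#9=b depends on [7:b]
sources: [0:d]
N(rest) = Σ N(rest − s) over sources s of rest; N(one piece) = 1:
  size 1 → [8]=1  [9]=1
  size 2 → [7,9]=1  [8,9]=2
  size 3 → [6,7,9]=1  [7,8,9]=3
  size 4 → [5,6,7,9]=1  [6,7,8,9]=4
  size 5 → [5,6,7,8,9]=5
  size 6 → [4,5,6,7,8,9]=5
  size 7 → [3,4,5,6,7,8,9]=5
  size 8 → [2,3,4,5,6,7,8,9]=5
  first=0(d) contributes 5

5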